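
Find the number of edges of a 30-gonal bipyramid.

A bipyramid over an n-gon has 2n triangular faces and n + 2 vertices: V = 30 + 2 = 32, E = 3·30 = 90, F = 2·30 = 60.

90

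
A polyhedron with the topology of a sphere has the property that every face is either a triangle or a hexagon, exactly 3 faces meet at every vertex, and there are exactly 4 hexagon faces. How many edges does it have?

Let x be the number of triangles; then F = 4 + x.
Edge–face incidences: 2E = 6·4 + 3·x = 24 + 3x.
Every vertex has degree 3, so 3V = 2E.
Euler: V − E + F = 2 ⇒ (2E)/3 − E + (4 + x) = 2.
Multiply by 6: 2·(2E) − 3·(2E) + 6·(4 + x) = 12, i.e. 24 + 6x − (24 + 3x) = 12.
Collecting terms: 3x = 12, so x = 4.
Then 2E = 24 + 3·4 = 36, so E = 18, V = 2E/3 = 12, F = 4 + 4 = 8.

18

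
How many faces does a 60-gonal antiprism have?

An antiprism on an n-gon has two n-gon caps and 2n triangles: V = 2·60 = 120, E = 4·60 = 240, F = 2·60 + 2 = 122.

122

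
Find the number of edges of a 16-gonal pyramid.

A pyramid on an n-gon base has one n-gon and n triangles: V = 16 + 1 = 17, E = 2·16 = 32, F = 16 + 1 = 17.

32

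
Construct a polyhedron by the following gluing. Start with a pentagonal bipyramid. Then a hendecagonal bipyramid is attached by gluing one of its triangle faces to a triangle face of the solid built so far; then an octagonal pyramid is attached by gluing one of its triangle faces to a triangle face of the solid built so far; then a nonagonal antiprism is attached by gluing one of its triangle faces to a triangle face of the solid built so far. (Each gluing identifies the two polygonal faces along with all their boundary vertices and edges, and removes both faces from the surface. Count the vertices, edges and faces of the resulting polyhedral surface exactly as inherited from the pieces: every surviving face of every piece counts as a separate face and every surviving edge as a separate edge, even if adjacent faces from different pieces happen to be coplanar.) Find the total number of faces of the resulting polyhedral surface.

55

A pentagonal bipyramid: V=7, E=15, F=10.
Attach a hendecagonal bipyramid (V=13, E=33, F=22) along a 3-gon: merge 3 vertices and 3 edges, delete both glued faces → V=17, E=45, F=30.
Attach an octagonal pyramid (V=9, E=16, F=9) along a 3-gon: merge 3 vertices and 3 edges, delete both glued faces → V=23, E=58, F=37.
Attach a nonagonal antiprism (V=18, E=36, F=20) along a 3-gon: merge 3 vertices and 3 edges, delete both glued faces → V=38, E=91, F=55.
Check: V − E + F = 38 − 91 + 55 = 2.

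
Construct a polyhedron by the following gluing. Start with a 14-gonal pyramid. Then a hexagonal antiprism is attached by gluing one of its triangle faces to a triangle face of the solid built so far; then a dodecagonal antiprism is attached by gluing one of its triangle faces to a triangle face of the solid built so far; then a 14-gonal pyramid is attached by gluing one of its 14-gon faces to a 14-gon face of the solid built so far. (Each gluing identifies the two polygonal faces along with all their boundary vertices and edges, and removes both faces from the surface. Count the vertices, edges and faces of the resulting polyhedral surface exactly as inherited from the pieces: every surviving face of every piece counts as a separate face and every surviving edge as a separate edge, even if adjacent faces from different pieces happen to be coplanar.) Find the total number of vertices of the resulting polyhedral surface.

A 14-gonal pyramid: V=15, E=28, F=15.
Attach a hexagonal antiprism (V=12, E=24, F=14) along a 3-gon: merge 3 vertices and 3 edges, delete both glued faces → V=24, E=49, F=27.
Attach a dodecagonal antiprism (V=24, E=48, F=26) along a 3-gon: merge 3 vertices and 3 edges, delete both glued faces → V=45, E=94, F=51.
Attach a 14-gonal pyramid (V=15, E=28, F=15) along a 14-gon: merge 14 vertices and 14 edges, delete both glued faces → V=46, E=108, F=64.
Check: V − E + F = 46 − 108 + 64 = 2.

46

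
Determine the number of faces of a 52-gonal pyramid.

A pyramid on an n-gon base has one n-gon and n triangles: V = 52 + 1 = 53, E = 2·52 = 104, F = 52 + 1 = 53.
Check: V − E + F = 53 − 104 + 53 = 2.

53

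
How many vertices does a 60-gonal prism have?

A prism on an n-gon has two n-gon bases and n rectangular sides: V = 2·60 = 120, E = 3·60 = 180, F = 60 + 2 = 62.

120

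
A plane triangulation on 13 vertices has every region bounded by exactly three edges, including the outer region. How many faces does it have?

22

In a plane triangulation 3F = 2E and V − E + F = 2, so F = 2V − 4 = 2·13 − 4 = 22.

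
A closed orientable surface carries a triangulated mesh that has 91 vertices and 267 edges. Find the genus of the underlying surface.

Every face is a triangle and each edge borders two faces, so 3F = 2·267, giving F = 178.
χ = V − E + F = 91 − 267 + 178 = 2.
For a closed orientable surface χ = 2 − 2g, so g = (2 − (2))/2 = 0.

0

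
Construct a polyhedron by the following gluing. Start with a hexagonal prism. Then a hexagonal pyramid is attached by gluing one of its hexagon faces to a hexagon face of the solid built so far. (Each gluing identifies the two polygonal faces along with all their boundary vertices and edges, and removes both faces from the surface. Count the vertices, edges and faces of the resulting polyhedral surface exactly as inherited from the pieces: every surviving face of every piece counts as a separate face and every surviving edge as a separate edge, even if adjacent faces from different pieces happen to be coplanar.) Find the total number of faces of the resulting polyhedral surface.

A hexagonal prism: V=12, E=18, F=8.
Attach a hexagonal pyramid (V=7, E=12, F=7) along a 6-gon: merge 6 vertices and 6 edges, delete both glued faces → V=13, E=24, F=13.
Check: V − E + F = 13 − 24 + 13 = 2.

13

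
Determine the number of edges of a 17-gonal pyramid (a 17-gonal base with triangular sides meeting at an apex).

A pyramid on an n-gon base has one n-gon and n triangles: V = 17 + 1 = 18, E = 2·17 = 34, F = 17 + 1 = 18.

34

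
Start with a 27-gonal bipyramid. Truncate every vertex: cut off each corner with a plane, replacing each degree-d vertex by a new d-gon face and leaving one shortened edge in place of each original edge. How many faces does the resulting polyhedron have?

83

The base solid has V = 29, E = 81, F = 54.
Truncation replaces each original edge-end by a new vertex, so V′ = 2E = 162.
Each original edge survives, and each old vertex of degree d contributes d new edges; summing degrees gives Σd = 2E, so E′ = E + 2E = 3E = 243.
Each original face survives and each original vertex becomes one new face: F′ = F + V = 83.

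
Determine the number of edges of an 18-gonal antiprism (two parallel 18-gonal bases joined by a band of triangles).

An antiprism on an n-gon has two n-gon caps and 2n triangles: V = 2·18 = 36, E = 4·18 = 72, F = 2·18 + 2 = 38.
Check: V − E + F = 36 − 72 + 38 = 2.

72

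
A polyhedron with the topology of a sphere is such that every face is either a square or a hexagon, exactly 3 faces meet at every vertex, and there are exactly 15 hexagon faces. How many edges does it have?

57

Let x be the number of squares; then F = 15 + x.
Edge–face incidences: 2E = 6·15 + 4·x = 90 + 4x.
Every vertex has degree 3, so 3V = 2E.
Euler: V − E + F = 2 ⇒ (2E)/3 − E + (15 + x) = 2.
Multiply by 6: 2·(2E) − 3·(2E) + 6·(15 + x) = 12, i.e. 90 + 6x − (90 + 4x) = 12.
Collecting terms: 2x = 12, so x = 6.
Then 2E = 90 + 4·6 = 114, so E = 57, V = 2E/3 = 38, F = 15 + 6 = 21.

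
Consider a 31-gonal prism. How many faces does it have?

33

A prism on an n-gon has two n-gon bases and n rectangular sides: V = 2·31 = 62, E = 3·31 = 93, F = 31 + 2 = 33.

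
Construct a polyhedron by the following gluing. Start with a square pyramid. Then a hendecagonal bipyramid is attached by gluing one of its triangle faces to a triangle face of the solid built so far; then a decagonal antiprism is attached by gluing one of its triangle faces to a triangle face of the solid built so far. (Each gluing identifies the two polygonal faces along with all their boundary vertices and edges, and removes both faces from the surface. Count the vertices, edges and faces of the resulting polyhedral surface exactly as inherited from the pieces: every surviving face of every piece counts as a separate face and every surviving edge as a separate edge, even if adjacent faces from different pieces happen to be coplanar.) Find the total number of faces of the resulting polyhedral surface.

A square pyramid: V=5, E=8, F=5.
Attach a hendecagonal bipyramid (V=13, E=33, F=22) along a 3-gon: merge 3 vertices and 3 edges, delete both glued faces → V=15, E=38, F=25.
Attach a decagonal antiprism (V=20, E=40, F=22) along a 3-gon: merge 3 vertices and 3 edges, delete both glued faces → V=32, E=75, F=45.
Check: V − E + F = 32 − 75 + 45 = 2.

45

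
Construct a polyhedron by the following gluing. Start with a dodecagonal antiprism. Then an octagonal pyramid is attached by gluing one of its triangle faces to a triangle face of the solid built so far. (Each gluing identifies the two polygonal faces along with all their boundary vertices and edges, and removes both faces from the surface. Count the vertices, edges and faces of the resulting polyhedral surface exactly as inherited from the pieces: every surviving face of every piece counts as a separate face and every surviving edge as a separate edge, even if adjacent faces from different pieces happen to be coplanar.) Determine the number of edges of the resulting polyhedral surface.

61

A dodecagonal antiprism: V=24, E=48, F=26.
Attach an octagonal pyramid (V=9, E=16, F=9) along a 3-gon: merge 3 vertices and 3 edges, delete both glued faces → V=30, E=61, F=33.
Check: V − E + F = 30 − 61 + 33 = 2.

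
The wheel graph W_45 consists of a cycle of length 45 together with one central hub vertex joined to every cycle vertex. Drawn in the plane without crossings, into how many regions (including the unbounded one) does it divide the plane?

W_45 has V = 45 + 1 = 46 vertices and E = 2·45 = 90 edges.
By Euler's formula F = 2 − V + E = 2 − 46 + 90 = 46.

46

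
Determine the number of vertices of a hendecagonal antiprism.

22

An antiprism on an n-gon has two n-gon caps and 2n triangles: V = 2·11 = 22, E = 4·11 = 44, F = 2·11 + 2 = 24.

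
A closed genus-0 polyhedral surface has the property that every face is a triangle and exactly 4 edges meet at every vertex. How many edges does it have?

Each face has 3 edges and each edge borders two faces, so 2E = 3F.
Each vertex has degree 4, so 4V = 2E and hence V = 3F/4.
Euler: V − E + F = 2 ⇒ (3F/4) − (3F/2) + F = 2.
Multiply by 8: (6 − 12 + 8)F = 16, i.e. 2F = 16.
So F = 8, E = 3·8/2 = 12, V = 3·8/4 = 6.

12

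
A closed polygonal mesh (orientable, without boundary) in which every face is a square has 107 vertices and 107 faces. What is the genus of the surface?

Every face is a square, so 2E = 4·107 = 428, giving E = 214.
χ = V − E + F = 107 − 214 + 107 = 0.
For a closed orientable surface χ = 2 − 2g, so g = (2 − (0))/2 = 1.

1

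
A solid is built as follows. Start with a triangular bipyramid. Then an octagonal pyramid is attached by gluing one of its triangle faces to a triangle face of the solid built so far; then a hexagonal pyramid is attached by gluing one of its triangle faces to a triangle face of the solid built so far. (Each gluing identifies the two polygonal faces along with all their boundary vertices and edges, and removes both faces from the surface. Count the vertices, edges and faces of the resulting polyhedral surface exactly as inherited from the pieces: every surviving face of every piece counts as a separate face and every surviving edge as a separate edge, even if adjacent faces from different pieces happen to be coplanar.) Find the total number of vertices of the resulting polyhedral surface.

15

A triangular bipyramid: V=5, E=9, F=6.
Attach an octagonal pyramid (V=9, E=16, F=9) along a 3-gon: merge 3 vertices and 3 edges, delete both glued faces → V=11, E=22, F=13.
Attach a hexagonal pyramid (V=7, E=12, F=7) along a 3-gon: merge 3 vertices and 3 edges, delete both glued faces → V=15, E=31, F=18.
Check: V − E + F = 15 − 31 + 18 = 2.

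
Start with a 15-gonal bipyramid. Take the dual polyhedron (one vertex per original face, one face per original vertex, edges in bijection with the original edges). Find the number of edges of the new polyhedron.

The base solid has V = 17, E = 45, F = 30.
The dual swaps V and F and preserves E: V′ = F = 30, E′ = E = 45, F′ = V = 17.

45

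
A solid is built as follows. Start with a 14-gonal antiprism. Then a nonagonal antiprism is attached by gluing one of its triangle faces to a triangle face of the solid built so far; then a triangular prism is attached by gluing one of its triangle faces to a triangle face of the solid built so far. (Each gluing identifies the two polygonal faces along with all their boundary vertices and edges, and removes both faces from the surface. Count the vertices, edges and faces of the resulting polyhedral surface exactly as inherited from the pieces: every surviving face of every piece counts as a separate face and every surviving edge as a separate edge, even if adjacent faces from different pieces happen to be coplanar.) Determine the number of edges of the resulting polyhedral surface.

A 14-gonal antiprism: V=28, E=56, F=30.
Attach a nonagonal antiprism (V=18, E=36, F=20) along a 3-gon: merge 3 vertices and 3 edges, delete both glued faces → V=43, E=89, F=48.
Attach a triangular prism (V=6, E=9, F=5) along a 3-gon: merge 3 vertices and 3 edges, delete both glued faces → V=46, E=95, F=51.
Check: V − E + F = 46 − 95 + 51 = 2.

95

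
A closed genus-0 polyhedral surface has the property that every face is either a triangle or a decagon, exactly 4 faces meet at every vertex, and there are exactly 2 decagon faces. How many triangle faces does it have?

Let x be the number of triangles; then F = 2 + x.
Edge–face incidences: 2E = 10·2 + 3·x = 20 + 3x.
Every vertex has degree 4, so 4V = 2E.
Euler: V − E + F = 2 ⇒ (2E)/4 − E + (2 + x) = 2.
Multiply by 8: 2·(2E) − 4·(2E) + 8·(2 + x) = 16, i.e. 16 + 8x − 2·(20 + 3x) = 16.
Collecting terms: 2x − 24 = 16, so 2x = 40, so x = 20.
Then 2E = 20 + 3·20 = 80, so E = 40, V = 2E/4 = 20, F = 2 + 20 = 22.

20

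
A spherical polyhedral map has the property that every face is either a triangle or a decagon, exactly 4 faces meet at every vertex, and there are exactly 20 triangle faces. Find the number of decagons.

2

Let x be the number of decagons; then F = 20 + x.
Edge–face incidences: 2E = 3·20 + 10·x = 60 + 10x.
Every vertex has degree 4, so 4V = 2E.
Euler: V − E + F = 2 ⇒ (2E)/4 − E + (20 + x) = 2.
Multiply by 8: 2·(2E) − 4·(2E) + 8·(20 + x) = 16, i.e. 160 + 8x − 2·(60 + 10x) = 16.
Collecting terms: −12x + 40 = 16, so −12x = −24, so x = 2.
Then 2E = 60 + 10·2 = 80, so E = 40, V = 2E/4 = 20, F = 20 + 2 = 22.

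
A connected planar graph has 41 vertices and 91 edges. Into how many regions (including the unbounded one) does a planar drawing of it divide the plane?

52

Euler's formula for a connected plane graph: V − E + F = 2, so F = 2 − 41 + 91 = 52.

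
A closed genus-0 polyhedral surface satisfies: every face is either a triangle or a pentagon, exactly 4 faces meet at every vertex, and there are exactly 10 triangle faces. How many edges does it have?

Let x be the number of pentagons; then F = 10 + x.
Edge–face incidences: 2E = 3·10 + 5·x = 30 + 5x.
Every vertex has degree 4, so 4V = 2E.
Euler: V − E + F = 2 ⇒ (2E)/4 − E + (10 + x) = 2.
Multiply by 8: 2·(2E) − 4·(2E) + 8·(10 + x) = 16, i.e. 80 + 8x − 2·(30 + 5x) = 16.
Collecting terms: −2x + 20 = 16, so −2x = −4, so x = 2.
Then 2E = 30 + 5·2 = 40, so E = 20, V = 2E/4 = 10, F = 10 + 2 = 12.

20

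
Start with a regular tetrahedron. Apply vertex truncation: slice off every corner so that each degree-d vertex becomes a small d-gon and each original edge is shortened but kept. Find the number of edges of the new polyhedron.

18

The base solid has V = 4, E = 6, F = 4.
Truncation replaces each original edge-end by a new vertex, so V′ = 2E = 12.
Each original edge survives, and each old vertex of degree d contributes d new edges; summing degrees gives Σd = 2E, so E′ = E + 2E = 3E = 18.
Each original face survives and each original vertex becomes one new face: F′ = F + V = 8.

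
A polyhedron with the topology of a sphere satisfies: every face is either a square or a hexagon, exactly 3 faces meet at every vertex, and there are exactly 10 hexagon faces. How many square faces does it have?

Let x be the number of squares; then F = 10 + x.
Edge–face incidences: 2E = 6·10 + 4·x = 60 + 4x.
Every vertex has degree 3, so 3V = 2E.
Euler: V − E + F = 2 ⇒ (2E)/3 − E + (10 + x) = 2.
Multiply by 6: 2·(2E) − 3·(2E) + 6·(10 + x) = 12, i.e. 60 + 6x − (60 + 4x) = 12.
Collecting terms: 2x = 12, so x = 6.
Then 2E = 60 + 4·6 = 84, so E = 42, V = 2E/3 = 28, F = 10 + 6 = 16.

6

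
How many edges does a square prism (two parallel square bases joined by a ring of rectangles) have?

A prism on an n-gon has two n-gon bases and n rectangular sides: V = 2·4 = 8, E = 3·4 = 12, F = 4 + 2 = 6.

12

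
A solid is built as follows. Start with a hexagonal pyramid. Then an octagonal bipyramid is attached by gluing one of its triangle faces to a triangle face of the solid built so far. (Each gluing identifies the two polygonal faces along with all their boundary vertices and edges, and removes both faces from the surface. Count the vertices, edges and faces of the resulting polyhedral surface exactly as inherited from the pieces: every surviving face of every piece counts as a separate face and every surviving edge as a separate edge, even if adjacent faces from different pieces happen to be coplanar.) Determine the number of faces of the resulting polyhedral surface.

21

A hexagonal pyramid: V=7, E=12, F=7.
Attach an octagonal bipyramid (V=10, E=24, F=16) along a 3-gon: merge 3 vertices and 3 edges, delete both glued faces → V=14, E=33, F=21.
Check: V − E + F = 14 − 33 + 21 = 2.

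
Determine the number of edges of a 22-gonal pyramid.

A pyramid on an n-gon base has one n-gon and n triangles: V = 22 + 1 = 23, E = 2·22 = 44, F = 22 + 1 = 23.

44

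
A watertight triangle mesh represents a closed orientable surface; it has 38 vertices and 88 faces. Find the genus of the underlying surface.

4

Every face is a triangle, so 2E = 3·88 = 264, giving E = 132.
χ = V − E + F = 38 − 132 + 88 = -6.
For a closed orientable surface χ = 2 − 2g, so g = (2 − (-6))/2 = 4.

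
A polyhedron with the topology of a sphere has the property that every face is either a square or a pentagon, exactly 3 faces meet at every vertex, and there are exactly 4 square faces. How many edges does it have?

18

Let x be the number of pentagons; then F = 4 + x.
Edge–face incidences: 2E = 4·4 + 5·x = 16 + 5x.
Every vertex has degree 3, so 3V = 2E.
Euler: V − E + F = 2 ⇒ (2E)/3 − E + (4 + x) = 2.
Multiply by 6: 2·(2E) − 3·(2E) + 6·(4 + x) = 12, i.e. 24 + 6x − (16 + 5x) = 12.
Collecting terms: x + 8 = 12, so x = 4.
Then 2E = 16 + 5·4 = 36, so E = 18, V = 2E/3 = 12, F = 4 + 4 = 8.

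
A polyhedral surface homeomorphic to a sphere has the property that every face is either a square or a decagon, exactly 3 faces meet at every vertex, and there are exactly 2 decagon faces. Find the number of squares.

Let x be the number of squares; then F = 2 + x.
Edge–face incidences: 2E = 10·2 + 4·x = 20 + 4x.
Every vertex has degree 3, so 3V = 2E.
Euler: V − E + F = 2 ⇒ (2E)/3 − E + (2 + x) = 2.
Multiply by 6: 2·(2E) − 3·(2E) + 6·(2 + x) = 12, i.e. 12 + 6x − (20 + 4x) = 12.
Collecting terms: 2x − 8 = 12, so 2x = 20, so x = 10.
Then 2E = 20 + 4·10 = 60, so E = 30, V = 2E/3 = 20, F = 2 + 10 = 12.

10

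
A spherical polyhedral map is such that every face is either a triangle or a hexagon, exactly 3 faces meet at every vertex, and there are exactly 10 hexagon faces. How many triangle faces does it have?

4

Let x be the number of triangles; then F = 10 + x.
Edge–face incidences: 2E = 6·10 + 3·x = 60 + 3x.
Every vertex has degree 3, so 3V = 2E.
Euler: V − E + F = 2 ⇒ (2E)/3 − E + (10 + x) = 2.
Multiply by 6: 2·(2E) − 3·(2E) + 6·(10 + x) = 12, i.e. 60 + 6x − (60 + 3x) = 12.
Collecting terms: 3x = 12, so x = 4.
Then 2E = 60 + 3·4 = 72, so E = 36, V = 2E/3 = 24, F = 10 + 4 = 14.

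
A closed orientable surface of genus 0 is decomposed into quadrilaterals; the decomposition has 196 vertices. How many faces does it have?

χ = 2 − 2·0 = 2, and every face is a square so 4F = 2E.
V − E + F = 2 with E = 4F/2 gives 196 − (4/2 − 1)·F = 2, so F = 194 and E = 388.

194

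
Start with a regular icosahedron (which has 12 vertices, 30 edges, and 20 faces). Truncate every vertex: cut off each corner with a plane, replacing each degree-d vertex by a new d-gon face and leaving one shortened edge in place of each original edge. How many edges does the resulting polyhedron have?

Truncation replaces each original edge-end by a new vertex, so V′ = 2E = 60.
Each original edge survives, and each old vertex of degree d contributes d new edges; summing degrees gives Σd = 2E, so E′ = E + 2E = 3E = 90.
Each original face survives and each original vertex becomes one new face: F′ = F + V = 32.

90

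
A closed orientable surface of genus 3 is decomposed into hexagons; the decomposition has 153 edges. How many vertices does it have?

98

χ = 2 − 2·3 = -4, and every face is a hexagon so 6F = 2E.
F = 2E/6 = 51. Then V = -4 + E − F = -4 + 153 − 51 = 98.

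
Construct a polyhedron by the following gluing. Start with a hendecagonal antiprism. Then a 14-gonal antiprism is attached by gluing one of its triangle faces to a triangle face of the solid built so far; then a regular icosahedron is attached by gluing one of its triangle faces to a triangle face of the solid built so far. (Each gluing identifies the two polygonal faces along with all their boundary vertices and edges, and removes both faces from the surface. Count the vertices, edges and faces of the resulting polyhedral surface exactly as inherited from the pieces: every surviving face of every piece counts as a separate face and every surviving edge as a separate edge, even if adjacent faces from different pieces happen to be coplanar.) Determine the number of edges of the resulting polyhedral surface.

A hendecagonal antiprism: V=22, E=44, F=24.
Attach a 14-gonal antiprism (V=28, E=56, F=30) along a 3-gon: merge 3 vertices and 3 edges, delete both glued faces → V=47, E=97, F=52.
Attach a regular icosahedron (V=12, E=30, F=20) along a 3-gon: merge 3 vertices and 3 edges, delete both glued faces → V=56, E=124, F=70.
Check: V − E + F = 56 − 124 + 70 = 2.

124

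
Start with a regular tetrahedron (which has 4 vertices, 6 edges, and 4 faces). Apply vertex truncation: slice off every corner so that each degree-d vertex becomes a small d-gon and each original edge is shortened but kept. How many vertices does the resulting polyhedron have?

12

Truncation replaces each original edge-end by a new vertex, so V′ = 2E = 12.
Each original edge survives, and each old vertex of degree d contributes d new edges; summing degrees gives Σd = 2E, so E′ = E + 2E = 3E = 18.
Each original face survives and each original vertex becomes one new face: F′ = F + V = 8.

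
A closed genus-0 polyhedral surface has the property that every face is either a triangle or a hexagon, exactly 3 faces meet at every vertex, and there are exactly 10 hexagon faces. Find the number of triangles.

4

Let x be the number of triangles; then F = 10 + x.
Edge–face incidences: 2E = 6·10 + 3·x = 60 + 3x.
Every vertex has degree 3, so 3V = 2E.
Euler: V − E + F = 2 ⇒ (2E)/3 − E + (10 + x) = 2.
Multiply by 6: 2·(2E) − 3·(2E) + 6·(10 + x) = 12, i.e. 60 + 6x − (60 + 3x) = 12.
Collecting terms: 3x = 12, so x = 4.
Then 2E = 60 + 3·4 = 72, so E = 36, V = 2E/3 = 24, F = 10 + 4 = 14.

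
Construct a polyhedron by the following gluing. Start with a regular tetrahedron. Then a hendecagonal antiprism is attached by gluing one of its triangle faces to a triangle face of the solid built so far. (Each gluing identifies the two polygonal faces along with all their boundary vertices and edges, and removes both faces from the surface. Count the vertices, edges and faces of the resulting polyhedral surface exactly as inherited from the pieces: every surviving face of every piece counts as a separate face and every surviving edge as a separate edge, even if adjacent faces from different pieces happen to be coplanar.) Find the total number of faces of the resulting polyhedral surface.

A regular tetrahedron: V=4, E=6, F=4.
Attach a hendecagonal antiprism (V=22, E=44, F=24) along a 3-gon: merge 3 vertices and 3 edges, delete both glued faces → V=23, E=47, F=26.
Check: V − E + F = 23 − 47 + 26 = 2.

26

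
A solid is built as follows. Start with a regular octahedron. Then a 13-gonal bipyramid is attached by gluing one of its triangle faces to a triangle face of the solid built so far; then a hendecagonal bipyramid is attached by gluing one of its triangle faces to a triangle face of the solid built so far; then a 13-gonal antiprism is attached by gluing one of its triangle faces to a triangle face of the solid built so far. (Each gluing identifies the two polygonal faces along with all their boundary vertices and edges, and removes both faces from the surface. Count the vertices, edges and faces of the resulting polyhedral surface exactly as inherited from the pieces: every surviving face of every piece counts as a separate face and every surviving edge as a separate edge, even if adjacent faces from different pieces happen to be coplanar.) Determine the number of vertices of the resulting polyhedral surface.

51

A regular octahedron: V=6, E=12, F=8.
Attach a 13-gonal bipyramid (V=15, E=39, F=26) along a 3-gon: merge 3 vertices and 3 edges, delete both glued faces → V=18, E=48, F=32.
Attach a hendecagonal bipyramid (V=13, E=33, F=22) along a 3-gon: merge 3 vertices and 3 edges, delete both glued faces → V=28, E=78, F=52.
Attach a 13-gonal antiprism (V=26, E=52, F=28) along a 3-gon: merge 3 vertices and 3 edges, delete both glued faces → V=51, E=127, F=78.
Check: V − E + F = 51 − 127 + 78 = 2.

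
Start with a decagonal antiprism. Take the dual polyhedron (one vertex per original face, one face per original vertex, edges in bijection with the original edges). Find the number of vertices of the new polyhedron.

The base solid has V = 20, E = 40, F = 22.
The dual swaps V and F and preserves E: V′ = F = 22, E′ = E = 40, F′ = V = 20.

22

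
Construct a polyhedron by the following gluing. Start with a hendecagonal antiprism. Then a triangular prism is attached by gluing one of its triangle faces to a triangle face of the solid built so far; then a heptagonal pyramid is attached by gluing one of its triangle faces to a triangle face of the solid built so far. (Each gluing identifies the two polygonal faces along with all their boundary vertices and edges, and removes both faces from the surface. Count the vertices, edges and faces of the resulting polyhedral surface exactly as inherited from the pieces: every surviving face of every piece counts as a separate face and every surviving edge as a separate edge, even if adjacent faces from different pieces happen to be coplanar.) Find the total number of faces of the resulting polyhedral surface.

A hendecagonal antiprism: V=22, E=44, F=24.
Attach a triangular prism (V=6, E=9, F=5) along a 3-gon: merge 3 vertices and 3 edges, delete both glued faces → V=25, E=50, F=27.
Attach a heptagonal pyramid (V=8, E=14, F=8) along a 3-gon: merge 3 vertices and 3 edges, delete both glued faces → V=30, E=61, F=33.
Check: V − E + F = 30 − 61 + 33 = 2.

33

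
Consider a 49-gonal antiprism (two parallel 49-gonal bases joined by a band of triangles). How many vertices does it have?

98

An antiprism on an n-gon has two n-gon caps and 2n triangles: V = 2·49 = 98, E = 4·49 = 196, F = 2·49 + 2 = 100.
Check: V − E + F = 98 − 196 + 100 = 2.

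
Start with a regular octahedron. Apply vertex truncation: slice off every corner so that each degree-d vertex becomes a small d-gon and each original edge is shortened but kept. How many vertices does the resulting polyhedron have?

24

The base solid has V = 6, E = 12, F = 8.
Truncation replaces each original edge-end by a new vertex, so V′ = 2E = 24.
Each original edge survives, and each old vertex of degree d contributes d new edges; summing degrees gives Σd = 2E, so E′ = E + 2E = 3E = 36.
Each original face survives and each original vertex becomes one new face: F′ = F + V = 14.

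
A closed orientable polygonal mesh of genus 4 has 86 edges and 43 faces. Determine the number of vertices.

For a closed orientable surface of genus 4, χ = 2 − 2·4 = -6.
V = -6 + E − F = -6 + 86 − 43 = 37.

37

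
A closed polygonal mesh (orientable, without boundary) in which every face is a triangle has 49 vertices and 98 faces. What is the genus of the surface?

Every face is a triangle, so 2E = 3·98 = 294, giving E = 147.
χ = V − E + F = 49 − 147 + 98 = 0.
For a closed orientable surface χ = 2 − 2g, so g = (2 − (0))/2 = 1.

1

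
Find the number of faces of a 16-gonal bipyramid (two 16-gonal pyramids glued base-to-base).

A bipyramid over an n-gon has 2n triangular faces and n + 2 vertices: V = 16 + 2 = 18, E = 3·16 = 48, F = 2·16 = 32.

32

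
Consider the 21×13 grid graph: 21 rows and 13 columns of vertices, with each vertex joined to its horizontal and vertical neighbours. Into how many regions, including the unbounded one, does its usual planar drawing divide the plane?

241

The grid has V = 21·13 = 273 vertices and E = 21·12 + 13·20 = 512 edges.
F = 2 − V + E = 2 − 273 + 512 = 241.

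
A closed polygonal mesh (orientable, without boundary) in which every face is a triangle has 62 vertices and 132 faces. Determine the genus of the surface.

3

Every face is a triangle, so 2E = 3·132 = 396, giving E = 198.
χ = V − E + F = 62 − 198 + 132 = -4.
For a closed orientable surface χ = 2 − 2g, so g = (2 − (-4))/2 = 3.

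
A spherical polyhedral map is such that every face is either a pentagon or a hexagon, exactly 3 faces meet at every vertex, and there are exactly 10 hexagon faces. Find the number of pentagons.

12

Let x be the number of pentagons; then F = 10 + x.
Edge–face incidences: 2E = 6·10 + 5·x = 60 + 5x.
Every vertex has degree 3, so 3V = 2E.
Euler: V − E + F = 2 ⇒ (2E)/3 − E + (10 + x) = 2.
Multiply by 6: 2·(2E) − 3·(2E) + 6·(10 + x) = 12, i.e. 60 + 6x − (60 + 5x) = 12.
Collecting terms: x = 12.
Then 2E = 60 + 5·12 = 120, so E = 60, V = 2E/3 = 40, F = 10 + 12 = 22.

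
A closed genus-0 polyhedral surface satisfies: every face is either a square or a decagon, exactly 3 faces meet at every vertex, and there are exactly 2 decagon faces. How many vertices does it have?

Let x be the number of squares; then F = 2 + x.
Edge–face incidences: 2E = 10·2 + 4·x = 20 + 4x.
Every vertex has degree 3, so 3V = 2E.
Euler: V − E + F = 2 ⇒ (2E)/3 − E + (2 + x) = 2.
Multiply by 6: 2·(2E) − 3·(2E) + 6·(2 + x) = 12, i.e. 12 + 6x − (20 + 4x) = 12.
Collecting terms: 2x − 8 = 12, so 2x = 20, so x = 10.
Then 2E = 20 + 4·10 = 60, so E = 30, V = 2E/3 = 20, F = 2 + 10 = 12.

20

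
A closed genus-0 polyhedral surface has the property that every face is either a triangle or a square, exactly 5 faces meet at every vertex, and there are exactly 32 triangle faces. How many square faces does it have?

Let x be the number of squares; then F = 32 + x.
Edge–face incidences: 2E = 3·32 + 4·x = 96 + 4x.
Every vertex has degree 5, so 5V = 2E.
Euler: V − E + F = 2 ⇒ (2E)/5 − E + (32 + x) = 2.
Multiply by 10: 2·(2E) − 5·(2E) + 10·(32 + x) = 20, i.e. 320 + 10x − 3·(96 + 4x) = 20.
Collecting terms: −2x + 32 = 20, so −2x = −12, so x = 6.
Then 2E = 96 + 4·6 = 120, so E = 60, V = 2E/5 = 24, F = 32 + 6 = 38.

6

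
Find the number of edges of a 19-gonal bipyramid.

A bipyramid over an n-gon has 2n triangular faces and n + 2 vertices: V = 19 + 2 = 21, E = 3·19 = 57, F = 2·19 = 38.

57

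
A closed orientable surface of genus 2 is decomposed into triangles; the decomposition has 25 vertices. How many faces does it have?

54

χ = 2 − 2·2 = -2, and every face is a triangle so 3F = 2E.
V − E + F = -2 with E = 3F/2 gives 25 − (3/2 − 1)·F = -2, so F = 54 and E = 81.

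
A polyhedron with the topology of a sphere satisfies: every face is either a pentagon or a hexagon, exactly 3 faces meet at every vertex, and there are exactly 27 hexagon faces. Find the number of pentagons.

12

Let x be the number of pentagons; then F = 27 + x.
Edge–face incidences: 2E = 6·27 + 5·x = 162 + 5x.
Every vertex has degree 3, so 3V = 2E.
Euler: V − E + F = 2 ⇒ (2E)/3 − E + (27 + x) = 2.
Multiply by 6: 2·(2E) − 3·(2E) + 6·(27 + x) = 12, i.e. 162 + 6x − (162 + 5x) = 12.
Collecting terms: x = 12.
Then 2E = 162 + 5·12 = 222, so E = 111, V = 2E/3 = 74, F = 27 + 12 = 39.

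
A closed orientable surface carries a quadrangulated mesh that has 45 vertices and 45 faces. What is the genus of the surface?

1

Every face is a square, so 2E = 4·45 = 180, giving E = 90.
χ = V − E + F = 45 − 90 + 45 = 0.
For a closed orientable surface χ = 2 − 2g, so g = (2 − (0))/2 = 1.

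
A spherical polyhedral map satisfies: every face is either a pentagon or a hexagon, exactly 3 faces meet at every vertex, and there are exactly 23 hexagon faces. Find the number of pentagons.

Let x be the number of pentagons; then F = 23 + x.
Edge–face incidences: 2E = 6·23 + 5·x = 138 + 5x.
Every vertex has degree 3, so 3V = 2E.
Euler: V − E + F = 2 ⇒ (2E)/3 − E + (23 + x) = 2.
Multiply by 6: 2·(2E) − 3·(2E) + 6·(23 + x) = 12, i.e. 138 + 6x − (138 + 5x) = 12.
Collecting terms: x = 12.
Then 2E = 138 + 5·12 = 198, so E = 99, V = 2E/3 = 66, F = 23 + 12 = 35.

12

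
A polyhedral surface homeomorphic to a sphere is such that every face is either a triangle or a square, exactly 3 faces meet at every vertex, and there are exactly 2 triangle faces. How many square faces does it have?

3

Let x be the number of squares; then F = 2 + x.
Edge–face incidences: 2E = 3·2 + 4·x = 6 + 4x.
Every vertex has degree 3, so 3V = 2E.
Euler: V − E + F = 2 ⇒ (2E)/3 − E + (2 + x) = 2.
Multiply by 6: 2·(2E) − 3·(2E) + 6·(2 + x) = 12, i.e. 12 + 6x − (6 + 4x) = 12.
Collecting terms: 2x + 6 = 12, so 2x = 6, so x = 3.
Then 2E = 6 + 4·3 = 18, so E = 9, V = 2E/3 = 6, F = 2 + 3 = 5.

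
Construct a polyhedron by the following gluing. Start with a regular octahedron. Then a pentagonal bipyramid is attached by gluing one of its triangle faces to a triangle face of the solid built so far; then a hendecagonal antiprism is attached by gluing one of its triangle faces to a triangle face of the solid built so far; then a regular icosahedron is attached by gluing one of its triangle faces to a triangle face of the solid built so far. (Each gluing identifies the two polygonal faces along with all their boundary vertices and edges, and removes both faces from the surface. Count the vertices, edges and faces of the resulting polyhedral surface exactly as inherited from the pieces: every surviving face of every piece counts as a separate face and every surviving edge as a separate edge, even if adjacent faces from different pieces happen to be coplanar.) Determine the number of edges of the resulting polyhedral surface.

A regular octahedron: V=6, E=12, F=8.
Attach a pentagonal bipyramid (V=7, E=15, F=10) along a 3-gon: merge 3 vertices and 3 edges, delete both glued faces → V=10, E=24, F=16.
Attach a hendecagonal antiprism (V=22, E=44, F=24) along a 3-gon: merge 3 vertices and 3 edges, delete both glued faces → V=29, E=65, F=38.
Attach a regular icosahedron (V=12, E=30, F=20) along a 3-gon: merge 3 vertices and 3 edges, delete both glued faces → V=38, E=92, F=56.
Check: V − E + F = 38 − 92 + 56 = 2.

92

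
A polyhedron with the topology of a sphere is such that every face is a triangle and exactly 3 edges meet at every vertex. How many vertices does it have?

4

Each face has 3 edges and each edge borders two faces, so 2E = 3F.
Each vertex has degree 3, so 3V = 2E and hence V = 3F/3.
Euler: V − E + F = 2 ⇒ (3F/3) − (3F/2) + F = 2.
Multiply by 6: (6 − 9 + 6)F = 12, i.e. 3F = 12.
So F = 4, E = 3·4/2 = 6, V = 3·4/3 = 4.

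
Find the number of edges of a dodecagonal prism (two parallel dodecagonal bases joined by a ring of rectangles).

A prism on an n-gon has two n-gon bases and n rectangular sides: V = 2·12 = 24, E = 3·12 = 36, F = 12 + 2 = 14.

36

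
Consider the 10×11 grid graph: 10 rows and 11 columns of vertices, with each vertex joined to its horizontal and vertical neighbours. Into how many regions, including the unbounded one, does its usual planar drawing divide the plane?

The grid has V = 10·11 = 110 vertices and E = 10·10 + 11·9 = 199 edges.
F = 2 − V + E = 2 − 110 + 199 = 91.

91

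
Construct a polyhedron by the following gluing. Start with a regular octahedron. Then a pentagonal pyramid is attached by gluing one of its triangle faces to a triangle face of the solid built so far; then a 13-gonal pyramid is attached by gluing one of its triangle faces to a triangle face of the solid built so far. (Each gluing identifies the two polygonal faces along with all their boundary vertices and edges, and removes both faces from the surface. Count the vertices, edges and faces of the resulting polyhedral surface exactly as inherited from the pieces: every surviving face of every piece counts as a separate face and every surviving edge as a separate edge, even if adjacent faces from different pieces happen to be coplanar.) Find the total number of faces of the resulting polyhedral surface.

A regular octahedron: V=6, E=12, F=8.
Attach a pentagonal pyramid (V=6, E=10, F=6) along a 3-gon: merge 3 vertices and 3 edges, delete both glued faces → V=9, E=19, F=12.
Attach a 13-gonal pyramid (V=14, E=26, F=14) along a 3-gon: merge 3 vertices and 3 edges, delete both glued faces → V=20, E=42, F=24.
Check: V − E + F = 20 − 42 + 24 = 2.

24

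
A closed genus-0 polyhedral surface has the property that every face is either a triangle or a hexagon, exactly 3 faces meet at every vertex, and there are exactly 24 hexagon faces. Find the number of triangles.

4

Let x be the number of triangles; then F = 24 + x.
Edge–face incidences: 2E = 6·24 + 3·x = 144 + 3x.
Every vertex has degree 3, so 3V = 2E.
Euler: V − E + F = 2 ⇒ (2E)/3 − E + (24 + x) = 2.
Multiply by 6: 2·(2E) − 3·(2E) + 6·(24 + x) = 12, i.e. 144 + 6x − (144 + 3x) = 12.
Collecting terms: 3x = 12, so x = 4.
Then 2E = 144 + 3·4 = 156, so E = 78, V = 2E/3 = 52, F = 24 + 4 = 28.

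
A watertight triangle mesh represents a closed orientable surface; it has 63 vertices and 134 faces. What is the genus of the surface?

3

Every face is a triangle, so 2E = 3·134 = 402, giving E = 201.
χ = V − E + F = 63 − 201 + 134 = -4.
For a closed orientable surface χ = 2 − 2g, so g = (2 − (-4))/2 = 3.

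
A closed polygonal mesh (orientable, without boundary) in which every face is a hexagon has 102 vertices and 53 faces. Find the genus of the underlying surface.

3

Every face is a hexagon, so 2E = 6·53 = 318, giving E = 159.
χ = V − E + F = 102 − 159 + 53 = -4.
For a closed orientable surface χ = 2 − 2g, so g = (2 − (-4))/2 = 3.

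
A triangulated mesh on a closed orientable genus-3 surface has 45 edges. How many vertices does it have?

χ = 2 − 2·3 = -4, and every face is a triangle so 3F = 2E.
F = 2E/3 = 30. Then V = -4 + E − F = -4 + 45 − 30 = 11.

11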